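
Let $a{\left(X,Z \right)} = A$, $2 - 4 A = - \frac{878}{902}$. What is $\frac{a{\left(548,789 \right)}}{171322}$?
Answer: $\frac{1341}{309064888} \approx 4.3389 \cdot 10^{-6}$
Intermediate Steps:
$A = \frac{1341}{1804}$ ($A = \frac{1}{2} - \frac{\left(-878\right) \frac{1}{902}}{4} = \frac{1}{2} - - \frac{439}{1804} = \frac{1}{2} + \frac{439}{1804} = \frac{1341}{1804} \approx 0.74335$)
$a{\left(X,Z \right)} = \frac{1341}{1804}$
$\frac{a{\left(548,789 \right)}}{171322} = \frac{1341}{1804 \cdot 171322} = \frac{1341}{1804} \cdot \frac{1}{171322} = \frac{1341}{309064888}$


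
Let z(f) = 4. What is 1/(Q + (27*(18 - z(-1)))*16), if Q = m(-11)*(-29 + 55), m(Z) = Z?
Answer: 1/5762 ≈ 0.00017355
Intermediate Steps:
Q = -286 (Q = -11*(-29 + 55) = -11*26 = -286)
1/(Q + (27*(18 - z(-1)))*16) = 1/(-286 + (27*(18 - 1*4))*16) = 1/(-286 + (27*(18 - 4))*16) = 1/(-286 + (27*14)*16) = 1/(-286 + 378*16) = 1/(-286 + 6048) = 1/5762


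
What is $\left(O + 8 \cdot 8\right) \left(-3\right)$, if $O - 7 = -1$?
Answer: $-210$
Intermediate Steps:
$O = 6$ ($O = 7 - 1 = 6$)
$\left(O + 8 \cdot 8\right) \left(-3\right) = \left(6 + 8 \cdot 8\right) \left(-3\right) = \left(6 + 64\right) \left(-3\right) = 70 \left(-3\right) = -210$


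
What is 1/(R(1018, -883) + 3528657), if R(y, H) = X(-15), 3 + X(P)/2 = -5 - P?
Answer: 1/3528671 ≈ 2.8339e-7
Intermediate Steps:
X(P) = -16 - 2*P (X(P) = -6 + 2*(-5 - P) = -6 + (-10 - 2*P) = -16 - 2*P)
R(y, H) = 14 (R(y, H) = -16 - 2*(-15) = -16 + 30 = 14)
1/(R(1018, -883) + 3528657) = 1/(14 + 3528657) = 1/3528671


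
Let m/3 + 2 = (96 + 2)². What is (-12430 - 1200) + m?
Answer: 15176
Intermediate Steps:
m = 28806 (m = -6 + 3*(96 + 2)² = -6 + 3*98² = -6 + 3*9604 = -6 + 28812 = 28806)
(-12430 - 1200) + m = (-12430 - 1200) + 28806 = -13630 + 28806 = 15176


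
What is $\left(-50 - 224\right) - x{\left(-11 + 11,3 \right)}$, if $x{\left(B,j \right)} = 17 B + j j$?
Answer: $-283$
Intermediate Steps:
$x{\left(B,j \right)} = j^{2} + 17 B$ ($x{\left(B,j \right)} = 17 B + j^{2} = j^{2} + 17 B$)
$\left(-50 - 224\right) - x{\left(-11 + 11,3 \right)} = \left(-50 - 224\right) - \left(3^{2} + 17 \left(-11 + 11\right)\right) = \left(-50 - 224\right) - \left(9 + 17 \cdot 0\right) = -274 - \left(9 + 0\right) = -274 - 9 = -283$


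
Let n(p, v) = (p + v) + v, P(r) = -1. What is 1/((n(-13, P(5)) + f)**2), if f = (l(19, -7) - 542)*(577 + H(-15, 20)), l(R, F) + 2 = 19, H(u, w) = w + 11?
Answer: 1/101898216225 ≈ 9.8137e-12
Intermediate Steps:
H(u, w) = 11 + w
l(R, F) = 17 (l(R, F) = -2 + 19 = 17)
n(p, v) = p + 2*v
f = -319200 (f = (17 - 542)*(577 + (11 + 20)) = -525*(577 + 31) = -525*608 = -319200)
1/((n(-13, P(5)) + f)**2) = 1/(((-13 + 2*(-1)) - 319200)**2) = 1/(((-13 - 2) - 319200)**2) = 1/((-15 - 319200)**2) = 1/((-319215)**2) = 1/101898216225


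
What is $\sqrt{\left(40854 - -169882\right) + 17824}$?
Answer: $4 \sqrt{14285} \approx 478.08$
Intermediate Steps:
$\sqrt{\left(40854 - -169882\right) + 17824} = \sqrt{\left(40854 + 169882\right) + 17824} = \sqrt{210736 + 17824} = \sqrt{228560} = 4 \sqrt{14285}$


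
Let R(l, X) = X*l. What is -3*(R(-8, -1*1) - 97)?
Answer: 267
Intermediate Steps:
-3*(R(-8, -1*1) - 97) = -3*(-1*1*(-8) - 97) = -3*(-1*(-8) - 97) = -3*(8 - 97) = -3*(-89) = 267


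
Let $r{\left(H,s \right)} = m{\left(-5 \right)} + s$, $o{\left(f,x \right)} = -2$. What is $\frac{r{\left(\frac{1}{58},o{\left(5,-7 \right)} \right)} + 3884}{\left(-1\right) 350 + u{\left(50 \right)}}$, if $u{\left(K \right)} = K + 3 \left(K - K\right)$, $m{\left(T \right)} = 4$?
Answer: $- \frac{1943}{150} \approx -12.953$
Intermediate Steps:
$r{\left(H,s \right)} = 4 + s$
$u{\left(K \right)} = K$ ($u{\left(K \right)} = K + 3 \cdot 0 = K + 0 = K$)
$\frac{r{\left(\frac{1}{58},o{\left(5,-7 \right)} \right)} + 3884}{\left(-1\right) 350 + u{\left(50 \right)}} = \frac{\left(4 - 2\right) + 3884}{\left(-1\right) 350 + 50} = \frac{2 + 3884}{-350 + 50} = \frac{3886}{-300} = 3886 \left(- \frac{1}{300}\right) = - \frac{1943}{150}$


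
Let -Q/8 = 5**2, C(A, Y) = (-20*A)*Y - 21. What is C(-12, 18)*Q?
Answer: -859800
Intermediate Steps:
C(A, Y) = -21 - 20*A*Y (C(A, Y) = -20*A*Y - 21 = -21 - 20*A*Y)
Q = -200 (Q = -8*5**2 = -8*25 = -200)
C(-12, 18)*Q = (-21 - 20*(-12)*18)*(-200) = (-21 + 4320)*(-200) = 4299*(-200) = -859800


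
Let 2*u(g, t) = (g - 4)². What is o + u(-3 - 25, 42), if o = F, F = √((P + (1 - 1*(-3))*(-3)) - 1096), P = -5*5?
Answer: 512 + I*√1133 ≈ 512.0 + 33.66*I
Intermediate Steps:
P = -25
u(g, t) = (-4 + g)²/2 (u(g, t) = (g - 4)²/2 = (-4 + g)²/2)
F = I*√1133 (F = √((-25 + (1 - 1*(-3))*(-3)) - 1096) = √((-25 + (1 + 3)*(-3)) - 1096) = √((-25 + 4*(-3)) - 1096) = √((-25 - 12) - 1096) = √(-37 - 1096) = √(-1133) = I*√1133 ≈ 33.66*I)
o = I*√1133 ≈ 33.66*I
o + u(-3 - 25, 42) = I*√1133 + (-4 + (-3 - 25))²/2 = I*√1133 + (-4 - 28)²/2 = I*√1133 + (½)*(-32)² = I*√1133 + (½)*1024 = I*√1133 + 512 = 512 + I*√1133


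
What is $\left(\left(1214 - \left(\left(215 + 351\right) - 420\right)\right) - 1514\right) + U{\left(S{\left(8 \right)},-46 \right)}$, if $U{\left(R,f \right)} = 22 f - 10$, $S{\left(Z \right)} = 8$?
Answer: $-1468$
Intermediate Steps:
$U{\left(R,f \right)} = -10 + 22 f$
$\left(\left(1214 - \left(\left(215 + 351\right) - 420\right)\right) - 1514\right) + U{\left(S{\left(8 \right)},-46 \right)} = \left(\left(1214 - \left(\left(215 + 351\right) - 420\right)\right) - 1514\right) + \left(-10 + 22 \left(-46\right)\right) = \left(\left(1214 - \left(566 - 420\right)\right) - 1514\right) - 1022 = \left(\left(1214 - 146\right) - 1514\right) - 1022 = \left(1068 - 1514\right) - 1022 = -446 - 1022 = -1468$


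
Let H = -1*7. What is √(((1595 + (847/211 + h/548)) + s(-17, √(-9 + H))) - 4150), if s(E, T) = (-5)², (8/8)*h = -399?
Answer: 3*I*√938381837979/57814 ≈ 50.266*I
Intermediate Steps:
h = -399
H = -7
s(E, T) = 25
√(((1595 + (847/211 + h/548)) + s(-17, √(-9 + H))) - 4150) = √(((1595 + (847/211 - 399/548)) + 25) - 4150) = √(((1595 + 379967/115628) + 25) - 4150) = √((184806627/115628 + 25) - 4150) = √(187697327/115628 - 4150) = √(-292158873/115628) = 3*I*√938381837979/57814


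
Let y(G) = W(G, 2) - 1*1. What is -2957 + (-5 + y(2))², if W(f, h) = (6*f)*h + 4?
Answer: -2473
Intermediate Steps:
W(f, h) = 4 + 6*f*h (W(f, h) = 6*f*h + 4 = 4 + 6*f*h)
y(G) = 3 + 12*G (y(G) = (4 + 6*G*2) - 1*1 = (4 + 12*G) - 1 = 3 + 12*G)
-2957 + (-5 + y(2))² = -2957 + (-5 + (3 + 12*2))² = -2957 + (-5 + (3 + 24))² = -2957 + (-5 + 27)² = -2957 + 22² = -2957 + 484 = -2473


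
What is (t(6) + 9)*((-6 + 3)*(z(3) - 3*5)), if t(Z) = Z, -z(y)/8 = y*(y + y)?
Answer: 7155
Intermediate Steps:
z(y) = -16*y² (z(y) = -8*y*(y + y) = -8*y*2*y = -16*y²)
(t(6) + 9)*((-6 + 3)*(z(3) - 3*5)) = (6 + 9)*((-6 + 3)*(-16*3² - 3*5)) = 15*(-3*(-16*9 - 15)) = 15*(-3*(-144 - 15)) = 15*(-3*(-159)) = 15*477 = 7155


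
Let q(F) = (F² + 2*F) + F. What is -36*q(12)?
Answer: -6480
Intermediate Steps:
q(F) = F² + 3*F
-36*q(12) = -432*(3 + 12) = -432*15 = -36*180 = -6480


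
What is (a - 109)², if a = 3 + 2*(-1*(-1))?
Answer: 10816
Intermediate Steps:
a = 5 (a = 3 + 2*1 = 3 + 2 = 5)
(a - 109)² = (5 - 109)² = (-104)² = 10816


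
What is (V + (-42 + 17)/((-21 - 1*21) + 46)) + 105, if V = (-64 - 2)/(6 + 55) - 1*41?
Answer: 13827/244 ≈ 56.668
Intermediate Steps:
V = -2567/61 (V = -66/61 - 41 = -2567/61 ≈ -42.082)
(V + (-42 + 17)/((-21 - 1*21) + 46)) + 105 = (-2567/61 + (-42 + 17)/((-21 - 1*21) + 46)) + 105 = (-2567/61 - 25/((-21 - 21) + 46)) + 105 = (-2567/61 - 25/(-42 + 46)) + 105 = (-2567/61 - 25/4) + 105 = -11793/244 + 105 = 13827/244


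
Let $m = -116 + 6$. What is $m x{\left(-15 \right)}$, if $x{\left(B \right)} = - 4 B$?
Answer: $-6600$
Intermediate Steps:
$m = -110$
$m x{\left(-15 \right)} = - 110 \left(\left(-4\right) \left(-15\right)\right) = \left(-110\right) 60 = -6600$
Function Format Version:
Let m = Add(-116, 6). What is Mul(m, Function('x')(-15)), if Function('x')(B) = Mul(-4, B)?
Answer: -6600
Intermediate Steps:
m = -110
Mul(m, Function('x')(-15)) = Mul(-110, Mul(-4, -15)) = Mul(-110, 60) = -6600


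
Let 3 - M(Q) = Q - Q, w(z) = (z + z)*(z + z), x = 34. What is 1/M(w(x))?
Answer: ⅓ ≈ 0.33333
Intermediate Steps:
w(z) = 4*z² (w(z) = (2*z)*(2*z) = 4*z²)
M(Q) = 3 (M(Q) = 3 - (Q - Q) = 3 - 1*0 = 3 + 0 = 3)
1/M(w(x)) = 1/3 = ⅓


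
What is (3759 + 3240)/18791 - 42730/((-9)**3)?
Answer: 808041701/13698639 ≈ 58.987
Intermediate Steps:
(3759 + 3240)/18791 - 42730/((-9)**3) = 6999*(1/18791) - 42730/(-729) = 6999/18791 - 42730*(-1/729) = 6999/18791 + 42730/729 = 808041701/13698639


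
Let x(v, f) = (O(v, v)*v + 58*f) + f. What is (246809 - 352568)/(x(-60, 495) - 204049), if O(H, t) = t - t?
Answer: 105759/174844 ≈ 0.60488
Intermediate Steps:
O(H, t) = 0
x(v, f) = 59*f (x(v, f) = (0*v + 58*f) + f = (0 + 58*f) + f = 58*f + f = 59*f)
(246809 - 352568)/(x(-60, 495) - 204049) = (246809 - 352568)/(59*495 - 204049) = -105759/(29205 - 204049) = -105759/(-174844) = -105759*(-1/174844) = 105759/174844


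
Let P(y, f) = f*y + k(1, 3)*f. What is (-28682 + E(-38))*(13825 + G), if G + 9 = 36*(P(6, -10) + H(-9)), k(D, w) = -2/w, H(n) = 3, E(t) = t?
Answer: -344754880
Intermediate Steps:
P(y, f) = -2*f/3 + f*y (P(y, f) = f*y + (-2/3)*f = f*y + (-2*1/3)*f = f*y - 2*f/3 = -2*f/3 + f*y)
G = -1821 (G = -9 + 36*((1/3)*(-10)*(-2 + 3*6) + 3) = -9 + 36*((1/3)*(-10)*(-2 + 18) + 3) = -9 + 36*((1/3)*(-10)*16 + 3) = -9 + 36*(-160/3 + 3) = -9 + 36*(-151/3) = -9 - 1812 = -1821)
(-28682 + E(-38))*(13825 + G) = (-28682 - 38)*(13825 - 1821) = -28720*12004 = -344754880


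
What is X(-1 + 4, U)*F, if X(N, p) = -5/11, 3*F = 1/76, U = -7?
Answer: -5/2508 ≈ -0.0019936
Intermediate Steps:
F = 1/228 (F = (⅓)/76 = (⅓)*(1/76) = 1/228 ≈ 0.0043860)
X(N, p) = -5/11 (X(N, p) = -5*1/11 = -5/11)
X(-1 + 4, U)*F = -5/11*1/228 = -5/2508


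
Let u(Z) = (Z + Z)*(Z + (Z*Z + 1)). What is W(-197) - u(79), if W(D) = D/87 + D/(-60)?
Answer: -579255849/580 ≈ -9.9872e+5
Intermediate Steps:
W(D) = -3*D/580 (W(D) = D*(1/87) + D*(-1/60) = D/87 - D/60 = -3*D/580)
u(Z) = 2*Z*(1 + Z + Z**2) (u(Z) = (2*Z)*(Z + (Z**2 + 1)) = (2*Z)*(Z + (1 + Z**2)) = (2*Z)*(1 + Z + Z**2) = 2*Z*(1 + Z + Z**2))
W(-197) - u(79) = -3/580*(-197) - 2*79*(1 + 79 + 79**2) = 591/580 - 2*79*(1 + 79 + 6241) = 591/580 - 2*79*6321 = 591/580 - 1*998718 = 591/580 - 998718 = -579255849/580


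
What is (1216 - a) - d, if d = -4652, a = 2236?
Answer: 3632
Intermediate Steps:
(1216 - a) - d = (1216 - 1*2236) - 1*(-4652) = (1216 - 2236) + 4652 = -1020 + 4652 = 3632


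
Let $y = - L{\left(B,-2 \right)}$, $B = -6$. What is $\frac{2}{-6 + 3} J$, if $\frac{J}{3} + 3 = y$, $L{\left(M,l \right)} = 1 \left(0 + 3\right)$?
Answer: $12$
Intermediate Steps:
$L{\left(M,l \right)} = 3$ ($L{\left(M,l \right)} = 1 \cdot 3 = 3$)
$y = -3$ ($y = \left(-1\right) 3 = -3$)
$J = -18$ ($J = -9 + 3 \left(-3\right) = -9 - 9 = -18$)
$\frac{2}{-6 + 3} J = \frac{2}{-6 + 3} \left(-18\right) = \frac{2}{-3} \left(-18\right) = 2 \left(- \frac{1}{3}\right) \left(-18\right) = \left(- \frac{2}{3}\right) \left(-18\right) = 12$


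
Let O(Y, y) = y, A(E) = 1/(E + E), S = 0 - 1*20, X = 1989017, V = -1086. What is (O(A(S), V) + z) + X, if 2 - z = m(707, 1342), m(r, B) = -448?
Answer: 1988381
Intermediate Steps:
S = -20 (S = 0 - 20 = -20)
A(E) = 1/(2*E)
z = 450 (z = 2 - 1*(-448) = 2 + 448 = 450)
(O(A(S), V) + z) + X = (-1086 + 450) + 1989017 = -636 + 1989017 = 1988381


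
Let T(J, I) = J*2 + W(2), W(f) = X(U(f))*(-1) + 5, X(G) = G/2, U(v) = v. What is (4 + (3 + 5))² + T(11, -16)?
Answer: 170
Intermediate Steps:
X(G) = G/2 (X(G) = G*(½) = G/2)
W(f) = 5 - f/2 (W(f) = (f/2)*(-1) + 5 = -f/2 + 5 = 5 - f/2)
T(J, I) = 4 + 2*J (T(J, I) = J*2 + (5 - ½*2) = 2*J + (5 - 1) = 2*J + 4 = 4 + 2*J)
(4 + (3 + 5))² + T(11, -16) = (4 + (3 + 5))² + (4 + 2*11) = (4 + 8)² + (4 + 22) = 12² + 26 = 144 + 26 = 170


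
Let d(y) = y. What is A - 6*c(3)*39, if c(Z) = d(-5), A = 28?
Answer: 1198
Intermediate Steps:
c(Z) = -5
A - 6*c(3)*39 = 28 - 6*(-5)*39 = 28 + 30*39 = 28 + 1170 = 1198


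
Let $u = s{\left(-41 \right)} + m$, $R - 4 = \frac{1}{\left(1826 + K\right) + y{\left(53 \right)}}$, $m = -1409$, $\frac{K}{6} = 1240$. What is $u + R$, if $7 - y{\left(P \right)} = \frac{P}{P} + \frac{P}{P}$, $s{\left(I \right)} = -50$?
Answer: $- \frac{13489304}{9271} \approx -1455.0$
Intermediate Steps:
$K = 7440$ ($K = 6 \cdot 1240 = 7440$)
$y{\left(P \right)} = 5$ ($y{\left(P \right)} = 7 - \left(\frac{P}{P} + \frac{P}{P}\right) = 7 - \left(1 + 1\right) = 7 - 2 = 5$)
$R = \frac{37085}{9271}$ ($R = 4 + \frac{1}{\left(1826 + 7440\right) + 5} = 4 + \frac{1}{9266 + 5} = 4 + \frac{1}{9271} = \frac{37085}{9271} \approx 4.0001$)
$u = -1459$ ($u = -50 - 1409 = -1459$)
$u + R = -1459 + \frac{37085}{9271} = - \frac{13489304}{9271}$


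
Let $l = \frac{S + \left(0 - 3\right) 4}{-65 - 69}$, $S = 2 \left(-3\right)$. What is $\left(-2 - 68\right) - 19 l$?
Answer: $- \frac{4861}{67} \approx -72.552$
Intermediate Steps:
$S = -6$
$l = \frac{9}{67}$ ($l = \frac{-6 + \left(0 - 3\right) 4}{-65 - 69} = \frac{-6 - 12}{-134} = \left(-6 - 12\right) \left(- \frac{1}{134}\right) = \left(-18\right) \left(- \frac{1}{134}\right) = \frac{9}{67} \approx 0.13433$)
$\left(-2 - 68\right) - 19 l = \left(-2 - 68\right) - \frac{171}{67} = -70 - \frac{171}{67} = - \frac{4861}{67}$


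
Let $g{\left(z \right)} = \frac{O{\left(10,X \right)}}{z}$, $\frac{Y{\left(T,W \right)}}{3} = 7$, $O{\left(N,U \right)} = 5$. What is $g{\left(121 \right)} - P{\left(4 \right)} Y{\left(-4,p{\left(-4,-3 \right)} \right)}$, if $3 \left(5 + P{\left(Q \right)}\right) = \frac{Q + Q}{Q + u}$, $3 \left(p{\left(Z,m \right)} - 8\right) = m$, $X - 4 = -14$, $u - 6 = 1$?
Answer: $\frac{12094}{121} \approx 99.95$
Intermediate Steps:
$u = 7$ ($u = 6 + 1 = 7$)
$X = -10$ ($X = 4 - 14 = -10$)
$p{\left(Z,m \right)} = 8 + \frac{m}{3}$
$P{\left(Q \right)} = -5 + \frac{2 Q}{3 \left(7 + Q\right)}$ ($P{\left(Q \right)} = -5 + \frac{\left(Q + Q\right) \frac{1}{Q + 7}}{3} = -5 + \frac{2 Q \frac{1}{7 + Q}}{3} = -5 + \frac{2 Q}{3 \left(7 + Q\right)}$)
$Y{\left(T,W \right)} = 21$ ($Y{\left(T,W \right)} = 3 \cdot 7 = 21$)
$g{\left(z \right)} = \frac{5}{z}$
$g{\left(121 \right)} - P{\left(4 \right)} Y{\left(-4,p{\left(-4,-3 \right)} \right)} = \frac{5}{121} - \frac{-105 - 52}{3 \left(7 + 4\right)} 21 = 5 \cdot \frac{1}{121} - \frac{-105 - 52}{3 \cdot 11} \cdot 21 = \frac{5}{121} - \frac{1}{3} \cdot \frac{1}{11} \left(-157\right) 21 = \frac{5}{121} - \left(- \frac{157}{33}\right) 21 = \frac{5}{121} - - \frac{1099}{11} = \frac{5}{121} + \frac{1099}{11} = \frac{12094}{121}$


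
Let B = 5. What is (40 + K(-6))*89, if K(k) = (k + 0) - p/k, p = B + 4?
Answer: 6319/2 ≈ 3159.5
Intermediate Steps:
p = 9 (p = 5 + 4 = 9)
K(k) = k - 9/k (K(k) = (k + 0) - 9/k = k - 9/k)
(40 + K(-6))*89 = (40 + (-6 - 9/(-6)))*89 = (40 + (-6 - 9*(-⅙)))*89 = (40 + (-6 + 3/2))*89 = (40 - 9/2)*89 = (71/2)*89 = 6319/2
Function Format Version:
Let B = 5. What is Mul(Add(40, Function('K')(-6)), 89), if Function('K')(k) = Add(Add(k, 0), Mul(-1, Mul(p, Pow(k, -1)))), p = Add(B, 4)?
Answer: Rational(6319, 2) ≈ 3159.5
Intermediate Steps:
p = 9 (p = Add(5, 4) = 9)
Function('K')(k) = Add(k, Mul(-9, Pow(k, -1))) (Function('K')(k) = Add(Add(k, 0), Mul(-1, Mul(9, Pow(k, -1)))) = Add(k, Mul(-9, Pow(k, -1))))
Mul(Add(40, Function('K')(-6)), 89) = Mul(Add(40, Add(-6, Mul(-9, Pow(-6, -1)))), 89) = Mul(Add(40, Add(-6, Mul(-9, Rational(-1, 6)))), 89) = Mul(Add(40, Add(-6, Rational(3, 2))), 89) = Mul(Add(40, Rational(-9, 2)), 89) = Mul(Rational(71, 2), 89) = Rational(6319, 2)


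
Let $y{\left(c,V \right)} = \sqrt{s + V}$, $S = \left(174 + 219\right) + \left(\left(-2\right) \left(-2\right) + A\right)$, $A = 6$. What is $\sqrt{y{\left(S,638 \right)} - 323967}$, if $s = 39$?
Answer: $\sqrt{-323967 + \sqrt{677}} \approx 569.16 i$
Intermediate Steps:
$S = 403$ ($S = \left(174 + 219\right) + \left(\left(-2\right) \left(-2\right) + 6\right) = 393 + \left(4 + 6\right) = 393 + 10 = 403$)
$y{\left(c,V \right)} = \sqrt{39 + V}$
$\sqrt{y{\left(S,638 \right)} - 323967} = \sqrt{\sqrt{39 + 638} - 323967} = \sqrt{\sqrt{677} - 323967} = \sqrt{-323967 + \sqrt{677}}$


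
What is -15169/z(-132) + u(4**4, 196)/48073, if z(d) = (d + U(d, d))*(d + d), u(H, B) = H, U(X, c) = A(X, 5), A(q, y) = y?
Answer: -65512379/146526504 ≈ -0.44710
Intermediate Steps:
U(X, c) = 5
z(d) = 2*d*(5 + d) (z(d) = (d + 5)*(d + d) = (5 + d)*(2*d) = 2*d*(5 + d))
-15169/z(-132) + u(4**4, 196)/48073 = -15169*(-1/(264*(5 - 132))) + 4**4/48073 = -15169/(2*(-132)*(-127)) + 256*(1/48073) = -15169/33528 + 256/48073 = -15169*1/33528 + 256/48073 = -1379/3048 + 256/48073 = -65512379/146526504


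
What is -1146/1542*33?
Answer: -6303/257 ≈ -24.525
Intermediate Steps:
-1146/1542*33 = -1146*1/1542*33 = -191/257*33 = -6303/257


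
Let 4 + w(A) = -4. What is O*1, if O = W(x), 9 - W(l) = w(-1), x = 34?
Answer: 17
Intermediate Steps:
w(A) = -8 (w(A) = -4 - 4 = -8)
W(l) = 17 (W(l) = 9 - 1*(-8) = 9 + 8 = 17)
O = 17
O*1 = 17*1 = 17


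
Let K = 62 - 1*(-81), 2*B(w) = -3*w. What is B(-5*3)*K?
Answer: 6435/2 ≈ 3217.5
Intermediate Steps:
B(w) = -3*w/2 (B(w) = (-3*w)/2 = -3*w/2)
K = 143 (K = 62 + 81 = 143)
B(-5*3)*K = -(-15)*3/2*143 = -3/2*(-15)*143 = (45/2)*143 = 6435/2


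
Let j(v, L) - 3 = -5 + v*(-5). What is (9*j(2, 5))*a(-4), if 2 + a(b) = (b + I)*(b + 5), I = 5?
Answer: 108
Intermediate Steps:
j(v, L) = -2 - 5*v (j(v, L) = 3 + (-5 + v*(-5)) = 3 + (-5 - 5*v) = -2 - 5*v)
a(b) = -2 + (5 + b)**2 (a(b) = -2 + (b + 5)*(b + 5) = -2 + (5 + b)*(5 + b) = -2 + (5 + b)**2)
(9*j(2, 5))*a(-4) = (9*(-2 - 5*2))*(23 + (-4)**2 + 10*(-4)) = (9*(-2 - 10))*(23 + 16 - 40) = (9*(-12))*(-1) = -108*(-1) = 108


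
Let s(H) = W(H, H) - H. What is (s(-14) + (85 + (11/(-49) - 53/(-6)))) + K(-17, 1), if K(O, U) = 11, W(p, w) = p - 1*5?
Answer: 29285/294 ≈ 99.609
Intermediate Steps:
W(p, w) = -5 + p (W(p, w) = p - 5 = -5 + p)
s(H) = -5 (s(H) = (-5 + H) - H = -5)
(s(-14) + (85 + (11/(-49) - 53/(-6)))) + K(-17, 1) = (-5 + (85 + (11/(-49) - 53/(-6)))) + 11 = (-5 + (85 + (11*(-1/49) - 53*(-⅙)))) + 11 = (-5 + (85 + (-11/49 + 53/6))) + 11 = (-5 + (85 + 2531/294)) + 11 = (-5 + 27521/294) + 11 = 26051/294 + 11 = 29285/294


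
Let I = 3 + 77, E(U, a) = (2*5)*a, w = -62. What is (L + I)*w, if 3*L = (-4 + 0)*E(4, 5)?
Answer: -2480/3 ≈ -826.67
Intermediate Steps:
E(U, a) = 10*a
I = 80
L = -200/3 (L = ((-4 + 0)*(10*5))/3 = (-4*50)/3 = (1/3)*(-200) = -200/3 ≈ -66.667)
(L + I)*w = (-200/3 + 80)*(-62) = (40/3)*(-62) = -2480/3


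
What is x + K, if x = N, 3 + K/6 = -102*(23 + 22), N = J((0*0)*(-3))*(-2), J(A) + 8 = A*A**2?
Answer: -27542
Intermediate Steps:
J(A) = -8 + A**3 (J(A) = -8 + A*A**2 = -8 + A**3)
N = 16 (N = (-8 + ((0*0)*(-3))**3)*(-2) = (-8 + (0*(-3))**3)*(-2) = (-8 + 0**3)*(-2) = (-8 + 0)*(-2) = -8*(-2) = 16)
K = -27558 (K = -18 + 6*(-102*(23 + 22)) = -18 + 6*(-102*45) = -18 + 6*(-4590) = -18 - 27540 = -27558)
x = 16
x + K = 16 - 27558 = -27542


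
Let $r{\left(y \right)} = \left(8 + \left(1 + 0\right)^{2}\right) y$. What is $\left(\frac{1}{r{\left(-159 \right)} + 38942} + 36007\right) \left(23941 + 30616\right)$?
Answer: $\frac{73687880039946}{37511} \approx 1.9644 \cdot 10^{9}$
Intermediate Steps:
$r{\left(y \right)} = 9 y$ ($r{\left(y \right)} = \left(8 + 1^{2}\right) y = \left(8 + 1\right) y = 9 y$)
$\left(\frac{1}{r{\left(-159 \right)} + 38942} + 36007\right) \left(23941 + 30616\right) = \left(\frac{1}{9 \left(-159\right) + 38942} + 36007\right) \left(23941 + 30616\right) = \left(\frac{1}{-1431 + 38942} + 36007\right) 54557 = \left(\frac{1}{37511} + 36007\right) 54557 = \frac{1350658578}{37511} \cdot 54557 = \frac{73687880039946}{37511}$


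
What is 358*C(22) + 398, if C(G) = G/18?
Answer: 7520/9 ≈ 835.56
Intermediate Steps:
C(G) = G/18 (C(G) = G*(1/18) = G/18)
358*C(22) + 398 = 358*((1/18)*22) + 398 = 358*(11/9) + 398 = 3938/9 + 398 = 7520/9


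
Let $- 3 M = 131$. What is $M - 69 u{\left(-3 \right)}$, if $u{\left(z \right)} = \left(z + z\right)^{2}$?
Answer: $- \frac{7583}{3} \approx -2527.7$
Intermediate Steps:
$u{\left(z \right)} = 4 z^{2}$ ($u{\left(z \right)} = \left(2 z\right)^{2} = 4 z^{2}$)
$M = - \frac{131}{3}$ ($M = \left(- \frac{1}{3}\right) 131 = - \frac{131}{3} \approx -43.667$)
$M - 69 u{\left(-3 \right)} = - \frac{131}{3} - 69 \cdot 4 \left(-3\right)^{2} = - \frac{131}{3} - 69 \cdot 4 \cdot 9 = - \frac{131}{3} - 2484 = - \frac{7583}{3}$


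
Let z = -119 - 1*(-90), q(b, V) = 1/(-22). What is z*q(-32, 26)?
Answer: 29/22 ≈ 1.3182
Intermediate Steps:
q(b, V) = -1/22
z = -29 (z = -119 + 90 = -29)
z*q(-32, 26) = -29*(-1/22) = 29/22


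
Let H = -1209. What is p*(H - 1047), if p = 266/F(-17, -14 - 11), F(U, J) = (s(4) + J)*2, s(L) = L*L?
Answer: 100016/3 ≈ 33339.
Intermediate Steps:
s(L) = L²
F(U, J) = 32 + 2*J (F(U, J) = (4² + J)*2 = (16 + J)*2 = 32 + 2*J)
p = -133/9 (p = 266/(32 + 2*(-14 - 11)) = 266/(32 + 2*(-25)) = 266/(32 - 50) = 266/(-18) = 266*(-1/18) = -133/9 ≈ -14.778)
p*(H - 1047) = -133*(-1209 - 1047)/9 = -133/9*(-2256) = 100016/3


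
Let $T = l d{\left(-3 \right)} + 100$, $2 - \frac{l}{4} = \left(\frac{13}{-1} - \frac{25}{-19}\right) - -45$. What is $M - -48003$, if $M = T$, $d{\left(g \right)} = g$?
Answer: $\frac{921097}{19} \approx 48479.0$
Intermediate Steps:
$l = - \frac{2380}{19}$ ($l = 8 - 4 \left(\left(\frac{13}{-1} - \frac{25}{-19}\right) - -45\right) = 8 - 4 \left(\left(13 \left(-1\right) - - \frac{25}{19}\right) + 45\right) = 8 - 4 \left(\left(-13 + \frac{25}{19}\right) + 45\right) = 8 - 4 \left(- \frac{222}{19} + 45\right) = 8 - \frac{2532}{19} = - \frac{2380}{19} \approx -125.26$)
$T = \frac{9040}{19}$ ($T = \left(- \frac{2380}{19}\right) \left(-3\right) + 100 = \frac{7140}{19} + 100 = \frac{9040}{19} \approx 475.79$)
$M = \frac{9040}{19} \approx 475.79$
$M - -48003 = \frac{9040}{19} - -48003 = \frac{9040}{19} + 48003 = \frac{921097}{19}$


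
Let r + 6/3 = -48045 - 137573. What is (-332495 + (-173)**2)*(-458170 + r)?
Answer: 194788965140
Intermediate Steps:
r = -185620 (r = -2 + (-48045 - 137573) = -2 - 185618 = -185620)
(-332495 + (-173)**2)*(-458170 + r) = (-332495 + (-173)**2)*(-458170 - 185620) = (-332495 + 29929)*(-643790) = -302566*(-643790) = 194788965140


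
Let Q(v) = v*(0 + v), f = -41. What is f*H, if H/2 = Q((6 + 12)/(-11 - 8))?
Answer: -26568/361 ≈ -73.596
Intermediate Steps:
Q(v) = v² (Q(v) = v*v = v²)
H = 648/361 (H = 2*((6 + 12)/(-11 - 8))² = 2*(18/(-19))² = 2*(18*(-1/19))² = 2*(-18/19)² = 2*(324/361) = 648/361 ≈ 1.7950)
f*H = -41*648/361 = -26568/361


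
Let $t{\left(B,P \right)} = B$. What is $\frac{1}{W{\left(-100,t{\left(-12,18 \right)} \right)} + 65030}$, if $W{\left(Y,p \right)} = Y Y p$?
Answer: $- \frac{1}{54970} \approx -1.8192 \cdot 10^{-5}$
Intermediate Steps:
$W{\left(Y,p \right)} = p Y^{2}$ ($W{\left(Y,p \right)} = Y^{2} p = p Y^{2}$)
$\frac{1}{W{\left(-100,t{\left(-12,18 \right)} \right)} + 65030} = \frac{1}{- 12 \left(-100\right)^{2} + 65030} = \frac{1}{\left(-12\right) 10000 + 65030} = \frac{1}{-120000 + 65030} = \frac{1}{-54970} = - \frac{1}{54970}$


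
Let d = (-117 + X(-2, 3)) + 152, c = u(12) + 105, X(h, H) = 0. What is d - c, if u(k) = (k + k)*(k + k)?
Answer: -646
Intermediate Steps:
u(k) = 4*k**2 (u(k) = (2*k)*(2*k) = 4*k**2)
c = 681 (c = 4*12**2 + 105 = 4*144 + 105 = 576 + 105 = 681)
d = 35 (d = (-117 + 0) + 152 = -117 + 152 = 35)
d - c = 35 - 1*681 = 35 - 681 = -646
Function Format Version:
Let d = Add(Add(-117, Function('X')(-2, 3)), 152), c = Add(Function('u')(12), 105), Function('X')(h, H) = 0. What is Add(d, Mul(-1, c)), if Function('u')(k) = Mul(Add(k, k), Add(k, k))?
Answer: -646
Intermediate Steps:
Function('u')(k) = Mul(4, Pow(k, 2)) (Function('u')(k) = Mul(Mul(2, k), Mul(2, k)) = Mul(4, Pow(k, 2)))
c = 681 (c = Add(Mul(4, Pow(12, 2)), 105) = Add(Mul(4, 144), 105) = Add(576, 105) = 681)
d = 35 (d = Add(Add(-117, 0), 152) = Add(-117, 152) = 35)
Add(d, Mul(-1, c)) = Add(35, Mul(-1, 681)) = Add(35, -681) = -646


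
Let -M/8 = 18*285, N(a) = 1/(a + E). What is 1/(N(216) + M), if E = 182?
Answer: -398/16333919 ≈ -2.4366e-5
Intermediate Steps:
N(a) = 1/(182 + a) (N(a) = 1/(a + 182) = 1/(182 + a))
M = -41040 (M = -144*285 = -8*5130 = -41040)
1/(N(216) + M) = 1/(1/(182 + 216) - 41040) = 1/(1/398 - 41040) = 1/(-16333919/398) = -398/16333919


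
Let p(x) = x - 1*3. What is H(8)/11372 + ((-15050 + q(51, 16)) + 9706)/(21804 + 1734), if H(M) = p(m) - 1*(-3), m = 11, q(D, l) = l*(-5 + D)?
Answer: -8690543/44612356 ≈ -0.19480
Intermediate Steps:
p(x) = -3 + x (p(x) = x - 3 = -3 + x)
H(M) = 11 (H(M) = (-3 + 11) - 1*(-3) = 8 + 3 = 11)
H(8)/11372 + ((-15050 + q(51, 16)) + 9706)/(21804 + 1734) = 11/11372 + ((-15050 + 16*(-5 + 51)) + 9706)/(21804 + 1734) = 11*(1/11372) + ((-15050 + 16*46) + 9706)/23538 = 11/11372 + ((-15050 + 736) + 9706)*(1/23538) = 11/11372 + (-14314 + 9706)*(1/23538) = 11/11372 - 4608*1/23538 = 11/11372 - 768/3923 = -8690543/44612356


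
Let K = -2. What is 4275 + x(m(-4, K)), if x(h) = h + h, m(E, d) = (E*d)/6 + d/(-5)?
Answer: 64177/15 ≈ 4278.5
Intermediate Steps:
m(E, d) = -d/5 + E*d/6 (m(E, d) = (E*d)*(⅙) + d*(-⅕) = E*d/6 - d/5 = -d/5 + E*d/6)
x(h) = 2*h
4275 + x(m(-4, K)) = 4275 + 2*((1/30)*(-2)*(-6 + 5*(-4))) = 4275 + 2*((1/30)*(-2)*(-6 - 20)) = 4275 + 2*((1/30)*(-2)*(-26)) = 4275 + 2*(26/15) = 4275 + 52/15 = 64177/15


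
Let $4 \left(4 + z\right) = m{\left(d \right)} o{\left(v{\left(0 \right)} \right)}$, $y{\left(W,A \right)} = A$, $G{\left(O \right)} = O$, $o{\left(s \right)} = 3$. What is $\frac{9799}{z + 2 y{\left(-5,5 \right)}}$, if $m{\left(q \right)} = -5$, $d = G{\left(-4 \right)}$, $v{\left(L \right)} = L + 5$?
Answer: $\frac{39196}{9} \approx 4355.1$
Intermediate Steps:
$v{\left(L \right)} = 5 + L$
$d = -4$
$z = - \frac{31}{4}$ ($z = -4 + \frac{\left(-5\right) 3}{4} = -4 + \frac{1}{4} \left(-15\right) = -4 - \frac{15}{4} = - \frac{31}{4} \approx -7.75$)
$\frac{9799}{z + 2 y{\left(-5,5 \right)}} = \frac{9799}{- \frac{31}{4} + 2 \cdot 5} = \frac{9799}{- \frac{31}{4} + 10} = \frac{9799}{\frac{9}{4}} = 9799 \cdot \frac{4}{9} = \frac{39196}{9}$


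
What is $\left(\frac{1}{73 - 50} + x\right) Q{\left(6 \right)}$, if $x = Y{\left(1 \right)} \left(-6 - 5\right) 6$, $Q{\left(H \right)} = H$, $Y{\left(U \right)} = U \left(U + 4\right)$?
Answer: $- \frac{45534}{23} \approx -1979.7$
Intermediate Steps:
$Y{\left(U \right)} = U \left(4 + U\right)$
$x = -330$ ($x = 1 \left(4 + 1\right) \left(-6 - 5\right) 6 = 1 \cdot 5 \left(-6 - 5\right) 6 = 5 \left(-11\right) 6 = \left(-55\right) 6 = -330$)
$\left(\frac{1}{73 - 50} + x\right) Q{\left(6 \right)} = \left(\frac{1}{73 - 50} - 330\right) 6 = \left(\frac{1}{23} - 330\right) 6 = \left(- \frac{7589}{23}\right) 6 = - \frac{45534}{23}$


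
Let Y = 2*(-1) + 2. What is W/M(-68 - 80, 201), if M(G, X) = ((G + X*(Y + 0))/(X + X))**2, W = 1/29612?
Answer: 40401/162155312 ≈ 0.00024915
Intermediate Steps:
Y = 0 (Y = -2 + 2 = 0)
W = 1/29612 ≈ 3.3770e-5
M(G, X) = G**2/(4*X**2) (M(G, X) = ((G + X*(0 + 0))/(X + X))**2 = ((G + X*0)/((2*X)))**2 = ((G + 0)*(1/(2*X)))**2 = (G*(1/(2*X)))**2 = (G/(2*X))**2 = G**2/(4*X**2))
W/M(-68 - 80, 201) = 1/(29612*(((1/4)*(-68 - 80)**2/201**2))) = 1/(29612*(((1/4)*(-148)**2*(1/40401)))) = 1/(29612*(((1/4)*21904*(1/40401)))) = 1/(29612*(5476/40401)) = (1/29612)*(40401/5476) = 40401/162155312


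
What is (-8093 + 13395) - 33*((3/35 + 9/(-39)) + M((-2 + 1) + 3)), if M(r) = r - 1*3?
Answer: 2429603/455 ≈ 5339.8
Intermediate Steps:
M(r) = -3 + r (M(r) = r - 3 = -3 + r)
(-8093 + 13395) - 33*((3/35 + 9/(-39)) + M((-2 + 1) + 3)) = (-8093 + 13395) - 33*((3/35 + 9/(-39)) + (-3 + ((-2 + 1) + 3))) = 5302 - 33*((3*(1/35) + 9*(-1/39)) + (-3 + (-1 + 3))) = 5302 - 33*((3/35 - 3/13) + (-3 + 2)) = 5302 - 33*(-66/455 - 1) = 5302 - 33*(-521/455) = 5302 + 17193/455 = 2429603/455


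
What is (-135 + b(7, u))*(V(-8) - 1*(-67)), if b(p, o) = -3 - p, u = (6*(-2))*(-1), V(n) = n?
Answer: -8555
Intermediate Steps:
u = 12 (u = -12*(-1) = 12)
(-135 + b(7, u))*(V(-8) - 1*(-67)) = (-135 + (-3 - 1*7))*(-8 - 1*(-67)) = (-135 + (-3 - 7))*(-8 + 67) = (-135 - 10)*59 = -145*59 = -8555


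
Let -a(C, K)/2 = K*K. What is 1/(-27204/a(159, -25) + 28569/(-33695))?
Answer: 4211875/88092753 ≈ 0.047812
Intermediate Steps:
a(C, K) = -2*K**2 (a(C, K) = -2*K*K = -2*K**2)
1/(-27204/a(159, -25) + 28569/(-33695)) = 1/(-27204/((-2*(-25)**2)) + 28569/(-33695)) = 1/(-27204/((-2*625)) + 28569*(-1/33695)) = 1/(-27204/(-1250) - 28569/33695) = 1/(-27204*(-1/1250) - 28569/33695) = 1/(13602/625 - 28569/33695) = 1/(88092753/4211875) = 4211875/88092753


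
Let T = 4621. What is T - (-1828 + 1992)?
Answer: 4457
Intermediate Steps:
T - (-1828 + 1992) = 4621 - (-1828 + 1992) = 4621 - 1*164 = 4621 - 164 = 4457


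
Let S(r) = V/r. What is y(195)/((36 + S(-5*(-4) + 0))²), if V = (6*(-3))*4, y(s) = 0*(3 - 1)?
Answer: 0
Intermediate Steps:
y(s) = 0 (y(s) = 0*2 = 0)
V = -72 (V = -18*4 = -72)
S(r) = -72/r
y(195)/((36 + S(-5*(-4) + 0))²) = 0/((36 - 72/(-5*(-4) + 0))²) = 0/((36 - 72/(20 + 0))²) = 0/((36 - 72/20)²) = 0/((36 - 72*1/20)²) = 0/((36 - 18/5)²) = 0/((162/5)²) = 0/(26244/25) = 0*(25/26244) = 0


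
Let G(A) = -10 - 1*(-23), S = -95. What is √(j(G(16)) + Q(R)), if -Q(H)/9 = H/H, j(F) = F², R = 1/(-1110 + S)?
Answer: 4*√10 ≈ 12.649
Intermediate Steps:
R = -1/1205 (R = 1/(-1110 - 95) = 1/(-1205) = -1/1205 ≈ -0.00082988)
G(A) = 13 (G(A) = -10 + 23 = 13)
Q(H) = -9 (Q(H) = -9*H/H = -9*1 = -9)
√(j(G(16)) + Q(R)) = √(13² - 9) = √(169 - 9) = √160 = 4*√10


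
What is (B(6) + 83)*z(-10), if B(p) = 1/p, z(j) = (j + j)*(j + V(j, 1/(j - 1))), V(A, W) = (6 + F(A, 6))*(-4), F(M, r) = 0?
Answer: 169660/3 ≈ 56553.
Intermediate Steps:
V(A, W) = -24 (V(A, W) = (6 + 0)*(-4) = 6*(-4) = -24)
z(j) = 2*j*(-24 + j) (z(j) = (j + j)*(j - 24) = (2*j)*(-24 + j) = 2*j*(-24 + j))
(B(6) + 83)*z(-10) = (1/6 + 83)*(2*(-10)*(-24 - 10)) = (⅙ + 83)*(2*(-10)*(-34)) = (499/6)*680 = 169660/3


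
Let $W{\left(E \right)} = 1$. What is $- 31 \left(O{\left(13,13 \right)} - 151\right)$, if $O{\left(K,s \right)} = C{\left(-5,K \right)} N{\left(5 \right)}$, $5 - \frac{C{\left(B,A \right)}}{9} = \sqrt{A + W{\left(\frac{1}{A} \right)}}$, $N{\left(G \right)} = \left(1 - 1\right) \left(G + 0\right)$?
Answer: $4681$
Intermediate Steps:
$N{\left(G \right)} = 0$ ($N{\left(G \right)} = 0 G = 0$)
$C{\left(B,A \right)} = 45 - 9 \sqrt{1 + A}$ ($C{\left(B,A \right)} = 45 - 9 \sqrt{A + 1} = 45 - 9 \sqrt{1 + A}$)
$O{\left(K,s \right)} = 0$ ($O{\left(K,s \right)} = \left(45 - 9 \sqrt{1 + K}\right) 0 = 0$)
$- 31 \left(O{\left(13,13 \right)} - 151\right) = - 31 \left(0 - 151\right) = \left(-31\right) \left(-151\right) = 4681$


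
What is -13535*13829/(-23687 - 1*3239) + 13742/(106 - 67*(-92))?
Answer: 586980248071/84413010 ≈ 6953.7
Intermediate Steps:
-13535*13829/(-23687 - 1*3239) + 13742/(106 - 67*(-92)) = -13535*13829/(-23687 - 3239) + 13742/(106 + 6164) = -13535/((-26926*1/13829)) + 13742/6270 = -13535/(-26926/13829) + 13742*(1/6270) = -13535*(-13829/26926) + 6871/3135 = 187175515/26926 + 6871/3135 = 586980248071/84413010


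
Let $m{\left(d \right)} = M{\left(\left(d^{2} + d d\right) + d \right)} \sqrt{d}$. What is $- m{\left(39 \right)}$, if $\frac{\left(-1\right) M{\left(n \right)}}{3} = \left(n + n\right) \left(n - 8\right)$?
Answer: $56807478 \sqrt{39} \approx 3.5476 \cdot 10^{8}$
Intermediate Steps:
$M{\left(n \right)} = - 6 n \left(-8 + n\right)$ ($M{\left(n \right)} = - 3 \left(n + n\right) \left(n - 8\right) = - 3 \cdot 2 n \left(-8 + n\right) = - 6 n \left(-8 + n\right)$)
$m{\left(d \right)} = 6 \sqrt{d} \left(d + 2 d^{2}\right) \left(8 - d - 2 d^{2}\right)$ ($m{\left(d \right)} = 6 \left(\left(d^{2} + d d\right) + d\right) \left(8 - \left(\left(d^{2} + d d\right) + d\right)\right) \sqrt{d} = 6 \left(\left(d^{2} + d^{2}\right) + d\right) \left(8 - \left(\left(d^{2} + d^{2}\right) + d\right)\right) \sqrt{d} = 6 \left(2 d^{2} + d\right) \left(8 - \left(2 d^{2} + d\right)\right) \sqrt{d} = 6 \left(d + 2 d^{2}\right) \left(8 - \left(d + 2 d^{2}\right)\right) \sqrt{d} = 6 \left(d + 2 d^{2}\right) \left(8 - d - 2 d^{2}\right) \sqrt{d} = 6 \sqrt{d} \left(d + 2 d^{2}\right) \left(8 - d - 2 d^{2}\right)$)
$- m{\left(39 \right)} = - \left(-6\right) 39^{\frac{3}{2}} \left(1 + 2 \cdot 39\right) \left(-8 + 39 \left(1 + 2 \cdot 39\right)\right) = - \left(-6\right) 39 \sqrt{39} \left(1 + 78\right) \left(-8 + 39 \left(1 + 78\right)\right) = - \left(-6\right) 39 \sqrt{39} \cdot 79 \left(-8 + 39 \cdot 79\right) = - \left(-6\right) 39 \sqrt{39} \cdot 79 \left(-8 + 3081\right) = - \left(-6\right) 39 \sqrt{39} \cdot 79 \cdot 3073 = - \left(-56807478\right) \sqrt{39} = 56807478 \sqrt{39}$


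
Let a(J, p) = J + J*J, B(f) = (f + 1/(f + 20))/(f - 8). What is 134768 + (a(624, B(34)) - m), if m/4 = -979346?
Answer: 4442152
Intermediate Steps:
m = -3917384 (m = 4*(-979346) = -3917384)
B(f) = (f + 1/(20 + f))/(-8 + f)
a(J, p) = J + J**2
134768 + (a(624, B(34)) - m) = 134768 + (624*(1 + 624) - 1*(-3917384)) = 134768 + (624*625 + 3917384) = 134768 + (390000 + 3917384) = 134768 + 4307384 = 4442152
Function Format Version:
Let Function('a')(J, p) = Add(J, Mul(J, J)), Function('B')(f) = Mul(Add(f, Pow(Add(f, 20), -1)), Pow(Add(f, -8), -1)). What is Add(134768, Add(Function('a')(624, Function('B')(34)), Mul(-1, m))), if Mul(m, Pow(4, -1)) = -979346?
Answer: 4442152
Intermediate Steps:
m = -3917384 (m = Mul(4, -979346) = -3917384)
Function('B')(f) = Mul(Pow(Add(-8, f), -1), Add(f, Pow(Add(20, f), -1))) (Function('B')(f) = Mul(Add(f, Pow(Add(20, f), -1)), Pow(Add(-8, f), -1)) = Mul(Pow(Add(-8, f), -1), Add(f, Pow(Add(20, f), -1))))
Function('a')(J, p) = Add(J, Pow(J, 2))
Add(134768, Add(Function('a')(624, Function('B')(34)), Mul(-1, m))) = Add(134768, Add(Mul(624, Add(1, 624)), Mul(-1, -3917384))) = Add(134768, Add(Mul(624, 625), 3917384)) = Add(134768, Add(390000, 3917384)) = Add(134768, 4307384) = 4442152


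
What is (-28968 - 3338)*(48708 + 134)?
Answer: -1577889652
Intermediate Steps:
(-28968 - 3338)*(48708 + 134) = -32306*48842 = -1577889652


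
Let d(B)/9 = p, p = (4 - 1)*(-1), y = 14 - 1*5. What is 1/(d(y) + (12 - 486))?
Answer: -1/501 ≈ -0.0019960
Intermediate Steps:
y = 9 (y = 14 - 5 = 9)
p = -3 (p = 3*(-1) = -3)
d(B) = -27 (d(B) = 9*(-3) = -27)
1/(d(y) + (12 - 486)) = 1/(-27 + (12 - 486)) = 1/(-27 - 474) = 1/(-501) = -1/501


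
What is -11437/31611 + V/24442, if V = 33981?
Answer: 794630237/772636062 ≈ 1.0285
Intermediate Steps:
-11437/31611 + V/24442 = -11437/31611 + 33981/24442 = 794630237/772636062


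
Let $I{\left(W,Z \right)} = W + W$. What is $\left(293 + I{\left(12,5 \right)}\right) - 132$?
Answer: $185$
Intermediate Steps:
$I{\left(W,Z \right)} = 2 W$
$\left(293 + I{\left(12,5 \right)}\right) - 132 = \left(293 + 2 \cdot 12\right) - 132 = \left(293 + 24\right) - 132 = 317 - 132 = 185$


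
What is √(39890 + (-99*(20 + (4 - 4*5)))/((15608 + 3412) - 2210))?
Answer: 2*√419094065/205 ≈ 199.72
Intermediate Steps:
√(39890 + (-99*(20 + (4 - 4*5)))/((15608 + 3412) - 2210)) = √(39890 + (-99*(20 + (4 - 20)))/(19020 - 2210)) = √(39890 - 99*(20 - 16)/16810) = √(39890 - 99*4*(1/16810)) = √(39890 - 396*1/16810) = √(39890 - 198/8405) = √(335275252/8405) = 2*√419094065/205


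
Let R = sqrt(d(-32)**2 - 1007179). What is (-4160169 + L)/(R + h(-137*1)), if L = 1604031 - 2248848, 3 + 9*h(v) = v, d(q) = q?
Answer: 1210856472/16303631 + 1167611598*I*sqrt(111795)/81518155 ≈ 74.269 + 4789.1*I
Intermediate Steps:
h(v) = -1/3 + v/9
L = -644817
R = 3*I*sqrt(111795) (R = sqrt((-32)**2 - 1007179) = sqrt(1024 - 1007179) = sqrt(-1006155) = 3*I*sqrt(111795) ≈ 1003.1*I)
(-4160169 + L)/(R + h(-137*1)) = (-4160169 - 644817)/(3*I*sqrt(111795) + (-1/3 + (-137*1)/9)) = -4804986/(3*I*sqrt(111795) + (-1/3 + (1/9)*(-137))) = -4804986/(3*I*sqrt(111795) + (-1/3 - 137/9)) = -4804986/(3*I*sqrt(111795) - 140/9) = -4804986/(-140/9 + 3*I*sqrt(111795))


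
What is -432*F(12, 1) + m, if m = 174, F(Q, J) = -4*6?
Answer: 10542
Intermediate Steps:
F(Q, J) = -24
-432*F(12, 1) + m = -432*(-24) + 174 = 10368 + 174 = 10542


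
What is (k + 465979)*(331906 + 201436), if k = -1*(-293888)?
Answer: 405268985514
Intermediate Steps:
k = 293888
(k + 465979)*(331906 + 201436) = (293888 + 465979)*(331906 + 201436) = 759867*533342 = 405268985514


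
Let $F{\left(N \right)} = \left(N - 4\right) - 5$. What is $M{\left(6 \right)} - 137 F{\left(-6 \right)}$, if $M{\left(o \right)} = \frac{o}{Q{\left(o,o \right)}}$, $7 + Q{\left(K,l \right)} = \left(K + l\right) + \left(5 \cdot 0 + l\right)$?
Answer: $\frac{22611}{11} \approx 2055.5$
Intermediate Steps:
$Q{\left(K,l \right)} = -7 + K + 2 l$ ($Q{\left(K,l \right)} = -7 + \left(\left(K + l\right) + \left(5 \cdot 0 + l\right)\right) = -7 + \left(\left(K + l\right) + \left(0 + l\right)\right) = -7 + \left(\left(K + l\right) + l\right) = -7 + \left(K + 2 l\right) = -7 + K + 2 l$)
$M{\left(o \right)} = \frac{o}{-7 + 3 o}$ ($M{\left(o \right)} = \frac{o}{-7 + o + 2 o} = \frac{o}{-7 + 3 o}$)
$F{\left(N \right)} = -9 + N$ ($F{\left(N \right)} = \left(-4 + N\right) - 5 = -9 + N$)
$M{\left(6 \right)} - 137 F{\left(-6 \right)} = \frac{6}{-7 + 3 \cdot 6} - 137 \left(-9 - 6\right) = \frac{6}{-7 + 18} - -2055 = \frac{6}{11} + 2055 = \frac{22611}{11}$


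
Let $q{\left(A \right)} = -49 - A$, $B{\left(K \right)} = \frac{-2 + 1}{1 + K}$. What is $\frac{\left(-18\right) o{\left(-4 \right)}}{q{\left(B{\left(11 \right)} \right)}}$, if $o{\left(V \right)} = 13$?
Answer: $\frac{2808}{587} \approx 4.7836$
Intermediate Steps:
$B{\left(K \right)} = - \frac{1}{1 + K}$
$\frac{\left(-18\right) o{\left(-4 \right)}}{q{\left(B{\left(11 \right)} \right)}} = \frac{\left(-18\right) 13}{-49 - - \frac{1}{1 + 11}} = - \frac{234}{-49 - - \frac{1}{12}} = - \frac{234}{-49 + \frac{1}{12}} = - \frac{234}{- \frac{587}{12}} = \left(-234\right) \left(- \frac{12}{587}\right) = \frac{2808}{587}$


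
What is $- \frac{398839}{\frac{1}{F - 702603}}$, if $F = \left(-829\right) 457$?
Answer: $431326829584$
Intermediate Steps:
$F = -378853$
$- \frac{398839}{\frac{1}{F - 702603}} = - \frac{398839}{\frac{1}{-378853 - 702603}} = - \frac{398839}{\frac{1}{-1081456}} = - \frac{398839}{- \frac{1}{1081456}} = \left(-398839\right) \left(-1081456\right) = 431326829584$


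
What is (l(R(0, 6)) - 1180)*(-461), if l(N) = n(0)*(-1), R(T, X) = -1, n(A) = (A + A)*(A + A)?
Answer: 543980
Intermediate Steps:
n(A) = 4*A**2 (n(A) = (2*A)*(2*A) = 4*A**2)
l(N) = 0 (l(N) = (4*0**2)*(-1) = (4*0)*(-1) = 0*(-1) = 0)
(l(R(0, 6)) - 1180)*(-461) = (0 - 1180)*(-461) = -1180*(-461) = 543980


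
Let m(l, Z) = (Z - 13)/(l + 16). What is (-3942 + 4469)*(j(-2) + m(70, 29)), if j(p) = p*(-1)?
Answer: 49538/43 ≈ 1152.0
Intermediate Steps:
m(l, Z) = (-13 + Z)/(16 + l)
j(p) = -p
(-3942 + 4469)*(j(-2) + m(70, 29)) = (-3942 + 4469)*(-1*(-2) + (-13 + 29)/(16 + 70)) = 527*(2 + 16/86) = 527*(2 + (1/86)*16) = 527*(2 + 8/43) = 527*(94/43) = 49538/43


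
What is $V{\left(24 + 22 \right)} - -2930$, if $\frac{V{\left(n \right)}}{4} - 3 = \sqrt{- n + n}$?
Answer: $2942$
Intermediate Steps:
$V{\left(n \right)} = 12$ ($V{\left(n \right)} = 12 + 4 \sqrt{- n + n} = 12 + 4 \sqrt{0} = 12 + 4 \cdot 0 = 12 + 0 = 12$)
$V{\left(24 + 22 \right)} - -2930 = 12 - -2930 = 12 + 2930 = 2942$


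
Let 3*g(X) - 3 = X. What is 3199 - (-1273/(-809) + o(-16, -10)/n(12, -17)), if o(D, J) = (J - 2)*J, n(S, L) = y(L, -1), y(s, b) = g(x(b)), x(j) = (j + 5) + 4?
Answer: 28162658/8899 ≈ 3164.7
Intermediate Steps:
x(j) = 9 + j (x(j) = (5 + j) + 4 = 9 + j)
g(X) = 1 + X/3
y(s, b) = 4 + b/3 (y(s, b) = 1 + (9 + b)/3 = 1 + (3 + b/3) = 4 + b/3)
n(S, L) = 11/3 (n(S, L) = 4 + (⅓)*(-1) = 4 - ⅓ = 11/3)
o(D, J) = J*(-2 + J) (o(D, J) = (-2 + J)*J = J*(-2 + J))
3199 - (-1273/(-809) + o(-16, -10)/n(12, -17)) = 3199 - (-1273/(-809) + (-10*(-2 - 10))/(11/3)) = 3199 - (-1273*(-1/809) - 10*(-12)*(3/11)) = 3199 - (1273/809 + 120*(3/11)) = 3199 - (1273/809 + 360/11) = 3199 - 1*305243/8899 = 3199 - 305243/8899 = 28162658/8899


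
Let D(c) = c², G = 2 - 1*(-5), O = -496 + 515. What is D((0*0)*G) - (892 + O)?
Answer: -911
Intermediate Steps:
O = 19
G = 7 (G = 2 + 5 = 7)
D((0*0)*G) - (892 + O) = ((0*0)*7)² - (892 + 19) = (0*7)² - 1*911 = 0² - 911 = 0 - 911 = -911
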